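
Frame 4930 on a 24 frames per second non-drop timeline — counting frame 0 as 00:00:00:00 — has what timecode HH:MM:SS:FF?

00:03:25:10

4930 ÷ 24 = 205 full seconds, remainder 10 frames.
205 s = 0 h 3 min 25 s.
Timecode: 00:03:25:10.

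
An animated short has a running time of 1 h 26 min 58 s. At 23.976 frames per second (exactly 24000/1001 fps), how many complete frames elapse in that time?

125106 frames

1 h 26 min 58 s = 5218 s.
Frames = 5218 × 24000/1001 = 125232000/1001 ≈ 125106.8931.
Complete frames: 125106.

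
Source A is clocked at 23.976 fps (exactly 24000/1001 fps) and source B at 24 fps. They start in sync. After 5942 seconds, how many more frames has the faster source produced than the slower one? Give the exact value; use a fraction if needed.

A emits 24000/1001 × 5942 = 142608000/1001 frames; B emits 24 × 5942 = 142608.
Difference = 142608/1001 frames (≈ 142.4655); B is ahead of A.

142608/1001 frames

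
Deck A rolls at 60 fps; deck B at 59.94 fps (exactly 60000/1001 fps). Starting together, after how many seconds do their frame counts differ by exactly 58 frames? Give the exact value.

29029/30 seconds

The gap grows by |60000/1001 − 60| = 60/1001 frames per second.
Time for a 58-frame gap: 58 ÷ (60/1001) = 29029/30 s.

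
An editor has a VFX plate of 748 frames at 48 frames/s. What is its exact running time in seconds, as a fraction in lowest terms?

Running time = 748 ÷ (48) = 748 × 1/48 = 187/12 s.

187/12 seconds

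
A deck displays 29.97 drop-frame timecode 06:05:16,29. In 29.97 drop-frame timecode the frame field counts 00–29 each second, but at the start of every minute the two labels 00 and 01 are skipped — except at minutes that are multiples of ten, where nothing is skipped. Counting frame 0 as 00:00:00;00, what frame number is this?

656851

Complete 10-minute blocks: 36, each 17982 frames → 647352.
Remaining 5 whole minutes in the current block: 1800 + 4 × 1798 = 8992 frames.
Within the current minute: 16 × 30 + 29 − 2 = 507 (labels ;00/;01 skipped at this minute). Total = 647352 + 8992 + 507 = 656851.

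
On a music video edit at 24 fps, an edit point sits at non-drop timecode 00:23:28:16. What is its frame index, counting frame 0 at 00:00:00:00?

33808

Total seconds to the label: (0 × 3600 + 23 × 60 + 28) = 1408.
Frame index = 1408 × 24 + 16 = 33808.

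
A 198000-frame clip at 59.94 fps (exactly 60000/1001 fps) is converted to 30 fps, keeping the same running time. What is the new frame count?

99099 frames

Target frames = source frames × (target rate / source rate) = 198000 × (30)/(60000/1001) = 198000 × 1001/2000 = 99099.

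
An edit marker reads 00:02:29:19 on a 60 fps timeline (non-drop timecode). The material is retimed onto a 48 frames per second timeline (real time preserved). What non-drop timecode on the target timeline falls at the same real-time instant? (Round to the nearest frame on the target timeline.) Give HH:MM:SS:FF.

Source frame index: (0×3600 + 2×60 + 29) × 60 + 19 = 8959.
Real time: 8959 / (60) = 8959/60 s.
Target frame: (8959/60) × (48) = 35836/5 ≈ 7167.200 → 7167.
At 48 labels/s: frame 7167 → 00:02:29:15.

00:02:29:15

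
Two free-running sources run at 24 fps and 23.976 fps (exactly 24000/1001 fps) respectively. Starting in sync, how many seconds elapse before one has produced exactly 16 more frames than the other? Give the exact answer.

2002/3 seconds

The gap grows by |24000/1001 − 24| = 24/1001 frames per second.
Time for a 16-frame gap: 16 ÷ (24/1001) = 2002/3 s.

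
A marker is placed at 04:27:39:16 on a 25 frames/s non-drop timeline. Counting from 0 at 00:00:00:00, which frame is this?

401491

Total seconds to the label: (4 × 3600 + 27 × 60 + 39) = 16059.
Frame index = 16059 × 25 + 16 = 401491.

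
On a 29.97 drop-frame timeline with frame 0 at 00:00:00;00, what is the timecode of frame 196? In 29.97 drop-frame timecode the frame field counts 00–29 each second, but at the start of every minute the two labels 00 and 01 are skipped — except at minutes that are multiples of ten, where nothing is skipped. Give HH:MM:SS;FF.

00:00:06;16

Ten DF minutes hold 17982 frames, so frame 196 lies in block 0 (frames 0–17981) with 196 frames into that block.
The block's first minute is 1800 frames and the rest 1798 each; 196 frames reaches minute 0, so 0 × 18 + 0 × 2 = 0 labels have been skipped so far.
Adding those back, label number 196 + 0 = 196 at 30 labels/s is 6 s + 16 f = 0 h 0 min 6 s frame 16, i.e. 00:00:06;16.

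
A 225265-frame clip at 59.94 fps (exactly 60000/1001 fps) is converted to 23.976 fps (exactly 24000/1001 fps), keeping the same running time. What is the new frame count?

Target frames = source frames × (target rate / source rate) = 225265 × (24000/1001)/(60000/1001) = 225265 × 2/5 = 90106.

90106 frames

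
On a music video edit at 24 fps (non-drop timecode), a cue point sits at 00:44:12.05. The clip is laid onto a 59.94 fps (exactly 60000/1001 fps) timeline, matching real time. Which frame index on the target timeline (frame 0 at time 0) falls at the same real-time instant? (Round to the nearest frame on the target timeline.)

frame 158974

Source frame index: (0×3600 + 44×60 + 12) × 24 + 5 = 63653.
Real time: 63653 / (24) = 63653/24 s.
Target frame: (63653/24) × (60000/1001) = 159132500/1001 ≈ 158973.526 → 158974.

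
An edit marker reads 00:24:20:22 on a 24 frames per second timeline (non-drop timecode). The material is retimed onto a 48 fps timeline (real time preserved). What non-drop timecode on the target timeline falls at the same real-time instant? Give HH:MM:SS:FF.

Source frame index: (0×3600 + 24×60 + 20) × 24 + 22 = 35062.
Real time: 35062 / (24) = 17531/12 s.
Target frame: (17531/12) × (48) = 70124.
At 48 labels/s: frame 70124 → 00:24:20:44.

00:24:20:44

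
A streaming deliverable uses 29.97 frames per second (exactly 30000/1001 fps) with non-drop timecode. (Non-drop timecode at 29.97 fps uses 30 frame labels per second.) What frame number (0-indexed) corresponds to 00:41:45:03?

75153

Total seconds to the label: (0 × 3600 + 41 × 60 + 45) = 2505.
Frame index = 2505 × 30 + 3 = 75153.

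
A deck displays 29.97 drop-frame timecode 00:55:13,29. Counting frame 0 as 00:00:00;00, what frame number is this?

99319

Complete 10-minute blocks: 5, each 17982 frames → 89910.
Remaining 5 whole minutes in the current block: 1800 + 4 × 1798 = 8992 frames.
Within the current minute: 13 × 30 + 29 − 2 = 417 (labels ;00/;01 skipped at this minute). Total = 89910 + 8992 + 417 = 99319.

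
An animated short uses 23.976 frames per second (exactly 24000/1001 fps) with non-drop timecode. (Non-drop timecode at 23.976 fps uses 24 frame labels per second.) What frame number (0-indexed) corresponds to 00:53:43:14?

frame 77366

Total seconds to the label: (0 × 3600 + 53 × 60 + 43) = 3223.
Frame index = 3223 × 24 + 14 = 77366.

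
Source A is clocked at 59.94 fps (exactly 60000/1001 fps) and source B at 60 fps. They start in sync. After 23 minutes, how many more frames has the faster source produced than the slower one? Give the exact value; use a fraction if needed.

23 min = 1380 s.
A emits 60000/1001 × 1380 = 82800000/1001 frames; B emits 60 × 1380 = 82800.
Difference = 82800/1001 frames (≈ 82.7173); B is ahead of A.

82800/1001 frames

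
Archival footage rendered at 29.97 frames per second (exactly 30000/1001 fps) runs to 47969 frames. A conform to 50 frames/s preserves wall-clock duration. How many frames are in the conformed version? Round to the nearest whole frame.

80028 frames

Frames at target rate = 47969 × (50) / (30000/1001) = 48016969/600 ≈ 80028.282.
Nearest whole frame: 80028.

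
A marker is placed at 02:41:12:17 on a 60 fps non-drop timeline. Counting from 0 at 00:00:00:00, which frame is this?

Total seconds to the label: (2 × 3600 + 41 × 60 + 12) = 9672.
Frame index = 9672 × 60 + 17 = 580337.

frame 580337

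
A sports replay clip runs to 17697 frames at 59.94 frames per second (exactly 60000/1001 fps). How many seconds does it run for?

Running time = 17697 / (60000/1001) = 295.24495 s.

295.24495 seconds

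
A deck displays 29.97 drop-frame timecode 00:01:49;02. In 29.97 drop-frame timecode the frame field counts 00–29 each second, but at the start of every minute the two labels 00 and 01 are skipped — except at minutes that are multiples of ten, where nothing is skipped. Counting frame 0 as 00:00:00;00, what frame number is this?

3270

As if non-drop at 30 labels/s: (0 × 3600 + 1 × 60 + 49) × 30 + 2 = 3272.
Minute boundaries passed: 1; those not divisible by 10: 1 − 0 = 1; dropped labels = 2 × 1 = 2.
Actual frame index = 3272 − 2 = 3270.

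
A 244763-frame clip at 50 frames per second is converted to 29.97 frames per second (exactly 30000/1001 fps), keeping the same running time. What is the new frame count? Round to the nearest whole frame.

Frames at target rate = 244763 × (30000/1001) / (50) = 146857800/1001 ≈ 146711.089.
Nearest whole frame: 146711.

146711 frames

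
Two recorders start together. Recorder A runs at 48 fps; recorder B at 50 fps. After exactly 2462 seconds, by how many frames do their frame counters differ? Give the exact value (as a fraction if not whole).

A emits 48 × 2462 = 118176 frames; B emits 50 × 2462 = 123100.
Difference = 4924 frames; B is ahead of A.

4924 frames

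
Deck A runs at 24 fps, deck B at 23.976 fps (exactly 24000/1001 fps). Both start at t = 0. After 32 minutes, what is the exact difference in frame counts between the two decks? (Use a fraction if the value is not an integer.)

46080/1001 frames

32 min = 1920 s.
A emits 24 × 1920 = 46080 frames; B emits 24000/1001 × 1920 = 46080000/1001.
Difference = 46080/1001 frames (≈ 46.0340); B is behind A.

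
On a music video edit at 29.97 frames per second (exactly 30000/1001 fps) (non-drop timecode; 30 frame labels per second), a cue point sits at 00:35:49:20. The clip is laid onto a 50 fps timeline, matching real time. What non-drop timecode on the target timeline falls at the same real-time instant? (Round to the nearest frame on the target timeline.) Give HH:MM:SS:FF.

Source frame index: (0×3600 + 35×60 + 49) × 30 + 20 = 64490.
Real time: 64490 / (30000/1001) = 6455449/3000 s.
Target frame: (6455449/3000) × (50) = 6455449/60 ≈ 107590.817 → 107591.
At 50 labels/s: frame 107591 → 00:35:51:41.

00:35:51:41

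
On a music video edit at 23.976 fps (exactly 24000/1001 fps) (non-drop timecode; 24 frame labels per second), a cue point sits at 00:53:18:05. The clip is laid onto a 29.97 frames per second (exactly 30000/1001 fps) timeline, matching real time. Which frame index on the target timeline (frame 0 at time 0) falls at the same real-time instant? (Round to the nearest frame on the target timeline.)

frame 95946

Source frame index: (0×3600 + 53×60 + 18) × 24 + 5 = 76757.
Real time: 76757 / (24000/1001) = 76833757/24000 s.
Target frame: (76833757/24000) × (30000/1001) = 383785/4 ≈ 95946.250 → 95946.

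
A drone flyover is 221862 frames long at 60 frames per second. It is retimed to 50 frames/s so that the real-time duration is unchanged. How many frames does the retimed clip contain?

Frames at target rate = 221862 × (50) / (60) = 184885.

184885 frames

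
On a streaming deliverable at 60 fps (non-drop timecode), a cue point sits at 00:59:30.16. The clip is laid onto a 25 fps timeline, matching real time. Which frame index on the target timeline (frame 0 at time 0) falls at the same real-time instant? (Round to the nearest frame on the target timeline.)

Source frame index: (0×3600 + 59×60 + 30) × 60 + 16 = 214216.
Real time: 214216 / (60) = 53554/15 s.
Target frame: (53554/15) × (25) = 267770/3 ≈ 89256.667 → 89257.

frame 89257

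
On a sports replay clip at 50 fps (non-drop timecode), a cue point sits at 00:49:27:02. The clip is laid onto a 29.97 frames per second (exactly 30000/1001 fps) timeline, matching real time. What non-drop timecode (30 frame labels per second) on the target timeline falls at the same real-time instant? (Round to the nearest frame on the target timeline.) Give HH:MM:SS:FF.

Source frame index: (0×3600 + 49×60 + 27) × 50 + 2 = 148352.
Real time: 148352 / (50) = 74176/25 s.
Target frame: (74176/25) × (30000/1001) = 89011200/1001 ≈ 88922.278 → 88922.
At 30 labels/s: frame 88922 → 00:49:24:02.

00:49:24:02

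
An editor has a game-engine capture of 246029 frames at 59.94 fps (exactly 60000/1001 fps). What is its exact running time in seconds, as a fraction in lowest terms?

246275029/60000 seconds

Running time = 246029 ÷ (60000/1001) = 246029 × 1001/60000 = 246275029/60000 s.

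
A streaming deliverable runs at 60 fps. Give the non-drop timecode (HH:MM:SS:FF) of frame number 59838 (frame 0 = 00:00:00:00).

00:16:37:18

59838 ÷ 60 = 997 full seconds, remainder 18 frames.
997 s = 0 h 16 min 37 s.
Timecode: 00:16:37:18.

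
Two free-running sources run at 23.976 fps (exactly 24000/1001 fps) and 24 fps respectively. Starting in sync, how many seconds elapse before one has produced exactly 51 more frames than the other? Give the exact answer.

2127.125 seconds

The gap grows by |24 − 24000/1001| = 24/1001 frames per second.
Time for a 51-frame gap: 51 ÷ (24/1001) = 2127.125 s.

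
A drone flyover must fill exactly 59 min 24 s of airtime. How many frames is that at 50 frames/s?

178200 frames

59 min 24 s = 3564 s.
Frames = 3564 × 50 = 178200.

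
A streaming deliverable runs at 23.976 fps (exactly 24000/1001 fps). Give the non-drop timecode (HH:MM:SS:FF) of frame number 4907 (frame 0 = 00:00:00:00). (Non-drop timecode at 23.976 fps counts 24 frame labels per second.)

00:03:24:11

4907 ÷ 24 = 204 full seconds, remainder 11 frames.
204 s = 0 h 3 min 24 s.
Timecode: 00:03:24:11.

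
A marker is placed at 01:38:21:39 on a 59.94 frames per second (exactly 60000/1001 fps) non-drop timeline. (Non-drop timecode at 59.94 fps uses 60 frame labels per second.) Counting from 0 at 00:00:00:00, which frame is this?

354099

Total seconds to the label: (1 × 3600 + 38 × 60 + 21) = 5901.
Frame index = 5901 × 60 + 39 = 354099.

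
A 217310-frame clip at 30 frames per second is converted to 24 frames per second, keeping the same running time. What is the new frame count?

173848 frames

Target frames = source frames × (target rate / source rate) = 217310 × (24)/(30) = 217310 × 4/5 = 173848.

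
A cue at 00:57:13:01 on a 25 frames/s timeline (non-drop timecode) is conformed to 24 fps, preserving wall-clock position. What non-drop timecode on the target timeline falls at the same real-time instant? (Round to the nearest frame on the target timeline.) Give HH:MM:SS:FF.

Source frame index: (0×3600 + 57×60 + 13) × 25 + 1 = 85826.
Real time: 85826 / (25) = 85826/25 s.
Target frame: (85826/25) × (24) = 2059824/25 ≈ 82392.960 → 82393.
At 24 labels/s: frame 82393 → 00:57:13:01.

00:57:13:01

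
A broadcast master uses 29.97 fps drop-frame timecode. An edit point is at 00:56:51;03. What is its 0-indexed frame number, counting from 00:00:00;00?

Complete 10-minute blocks: 5, each 17982 frames → 89910.
Remaining 6 whole minutes in the current block: 1800 + 5 × 1798 = 10790 frames.
Within the current minute: 51 × 30 + 3 − 2 = 1531 (labels ;00/;01 skipped at this minute). Total = 89910 + 10790 + 1531 = 102231.

102231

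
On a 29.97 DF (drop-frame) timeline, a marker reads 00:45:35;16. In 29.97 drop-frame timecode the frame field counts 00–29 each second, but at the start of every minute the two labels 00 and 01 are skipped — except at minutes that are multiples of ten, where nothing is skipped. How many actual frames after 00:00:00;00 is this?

Complete 10-minute blocks: 4, each 17982 frames → 71928.
Remaining 5 whole minutes in the current block: 1800 + 4 × 1798 = 8992 frames.
Within the current minute: 35 × 30 + 16 − 2 = 1064 (labels ;00/;01 skipped at this minute). Total = 71928 + 8992 + 1064 = 81984.

81984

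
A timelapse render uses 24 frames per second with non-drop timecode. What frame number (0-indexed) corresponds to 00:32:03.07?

frame 46159

Total seconds to the label: (0 × 3600 + 32 × 60 + 3) = 1923.
Frame index = 1923 × 24 + 7 = 46159.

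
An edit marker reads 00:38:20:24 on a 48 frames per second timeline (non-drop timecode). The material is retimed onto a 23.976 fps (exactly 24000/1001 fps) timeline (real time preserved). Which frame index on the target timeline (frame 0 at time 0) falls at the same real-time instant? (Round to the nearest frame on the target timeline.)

Source frame index: (0×3600 + 38×60 + 20) × 48 + 24 = 110424.
Real time: 110424 / (48) = 4601/2 s.
Target frame: (4601/2) × (24000/1001) = 55212000/1001 ≈ 55156.843 → 55157.

frame 55157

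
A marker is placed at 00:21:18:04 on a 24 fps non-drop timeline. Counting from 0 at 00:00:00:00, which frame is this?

Total seconds to the label: (0 × 3600 + 21 × 60 + 18) = 1278.
Frame index = 1278 × 24 + 4 = 30676.

30676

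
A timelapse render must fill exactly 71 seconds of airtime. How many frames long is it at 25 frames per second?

1775 frames

Frames = 71 × 25 = 1775.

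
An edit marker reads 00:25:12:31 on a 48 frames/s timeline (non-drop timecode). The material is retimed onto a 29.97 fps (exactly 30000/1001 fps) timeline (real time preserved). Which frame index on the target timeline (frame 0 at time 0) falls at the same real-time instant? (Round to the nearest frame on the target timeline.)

frame 45334

Source frame index: (0×3600 + 25×60 + 12) × 48 + 31 = 72607.
Real time: 72607 / (48) = 72607/48 s.
Target frame: (72607/48) × (30000/1001) = 45379375/1001 ≈ 45334.041 → 45334.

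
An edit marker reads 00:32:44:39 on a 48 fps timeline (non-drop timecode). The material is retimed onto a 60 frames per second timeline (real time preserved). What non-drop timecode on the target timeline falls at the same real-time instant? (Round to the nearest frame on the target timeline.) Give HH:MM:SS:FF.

00:32:44:49

Source frame index: (0×3600 + 32×60 + 44) × 48 + 39 = 94311.
Real time: 94311 / (48) = 31437/16 s.
Target frame: (31437/16) × (60) = 471555/4 ≈ 117888.750 → 117889.
At 60 labels/s: frame 117889 → 00:32:44:49.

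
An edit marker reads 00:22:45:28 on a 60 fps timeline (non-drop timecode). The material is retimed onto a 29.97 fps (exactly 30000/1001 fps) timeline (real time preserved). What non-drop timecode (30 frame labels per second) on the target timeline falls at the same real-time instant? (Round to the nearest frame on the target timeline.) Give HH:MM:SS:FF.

00:22:44:03

Source frame index: (0×3600 + 22×60 + 45) × 60 + 28 = 81928.
Real time: 81928 / (60) = 20482/15 s.
Target frame: (20482/15) × (30000/1001) = 532000/13 ≈ 40923.077 → 40923.
At 30 labels/s: frame 40923 → 00:22:44:03.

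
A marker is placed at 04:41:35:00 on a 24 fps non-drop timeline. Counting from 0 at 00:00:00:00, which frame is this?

Total seconds to the label: (4 × 3600 + 41 × 60 + 35) = 16895.
Frame index = 16895 × 24 + 0 = 405480.

405480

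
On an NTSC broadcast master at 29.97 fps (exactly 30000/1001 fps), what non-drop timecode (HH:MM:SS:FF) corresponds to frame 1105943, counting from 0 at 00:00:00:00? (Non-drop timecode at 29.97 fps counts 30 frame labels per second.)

1105943 ÷ 30 = 36864 full seconds, remainder 23 frames.
36864 s = 10 h 14 min 24 s.
Timecode: 10:14:24:23.

10:14:24:23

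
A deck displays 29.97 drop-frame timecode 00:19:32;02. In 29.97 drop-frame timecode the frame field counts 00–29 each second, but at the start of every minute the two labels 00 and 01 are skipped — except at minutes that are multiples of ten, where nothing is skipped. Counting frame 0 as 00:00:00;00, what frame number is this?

Complete 10-minute blocks: 1, each 17982 frames → 17982.
Remaining 9 whole minutes in the current block: 1800 + 8 × 1798 = 16184 frames.
Within the current minute: 32 × 30 + 2 − 2 = 960 (labels ;00/;01 skipped at this minute). Total = 17982 + 16184 + 960 = 35126.

35126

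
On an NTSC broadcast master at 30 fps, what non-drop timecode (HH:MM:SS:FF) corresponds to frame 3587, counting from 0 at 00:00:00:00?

00:01:59:17

3587 ÷ 30 = 119 full seconds, remainder 17 frames.
119 s = 0 h 1 min 59 s.
Timecode: 00:01:59:17.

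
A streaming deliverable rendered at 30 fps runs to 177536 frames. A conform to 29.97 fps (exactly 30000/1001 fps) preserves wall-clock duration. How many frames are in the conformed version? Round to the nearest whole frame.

177359 frames

Frames at target rate = 177536 × (30000/1001) / (30) = 177536000/1001 ≈ 177358.641.
Nearest whole frame: 177359.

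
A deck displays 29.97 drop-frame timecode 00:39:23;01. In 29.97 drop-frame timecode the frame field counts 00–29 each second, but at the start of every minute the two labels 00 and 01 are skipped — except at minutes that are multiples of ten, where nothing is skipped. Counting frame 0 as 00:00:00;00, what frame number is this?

Complete 10-minute blocks: 3, each 17982 frames → 53946.
Remaining 9 whole minutes in the current block: 1800 + 8 × 1798 = 16184 frames.
Within the current minute: 23 × 30 + 1 − 2 = 689 (labels ;00/;01 skipped at this minute). Total = 53946 + 16184 + 689 = 70819.

70819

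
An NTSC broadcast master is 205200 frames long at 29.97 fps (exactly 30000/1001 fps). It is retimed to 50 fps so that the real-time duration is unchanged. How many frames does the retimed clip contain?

342342 frames

Target frames = source frames × (target rate / source rate) = 205200 × (50)/(30000/1001) = 205200 × 1001/600 = 342342.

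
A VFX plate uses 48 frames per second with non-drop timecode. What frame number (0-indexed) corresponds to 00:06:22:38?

18374

Total seconds to the label: (0 × 3600 + 6 × 60 + 22) = 382.
Frame index = 382 × 48 + 38 = 18374.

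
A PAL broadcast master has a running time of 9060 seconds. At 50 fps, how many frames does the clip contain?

453000 frames

Frames = 9060 × 50 = 453000.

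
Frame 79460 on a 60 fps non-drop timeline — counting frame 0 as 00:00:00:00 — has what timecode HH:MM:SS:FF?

00:22:04:20

79460 ÷ 60 = 1324 full seconds, remainder 20 frames.
1324 s = 0 h 22 min 4 s.
Timecode: 00:22:04:20.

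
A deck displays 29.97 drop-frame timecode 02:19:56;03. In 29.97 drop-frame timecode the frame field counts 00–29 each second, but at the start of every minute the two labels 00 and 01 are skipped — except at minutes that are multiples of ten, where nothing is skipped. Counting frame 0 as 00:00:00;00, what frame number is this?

251631

Complete 10-minute blocks: 13, each 17982 frames → 233766.
Remaining 9 whole minutes in the current block: 1800 + 8 × 1798 = 16184 frames.
Within the current minute: 56 × 30 + 3 − 2 = 1681 (labels ;00/;01 skipped at this minute). Total = 233766 + 16184 + 1681 = 251631.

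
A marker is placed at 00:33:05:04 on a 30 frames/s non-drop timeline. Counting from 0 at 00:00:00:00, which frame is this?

59554

Total seconds to the label: (0 × 3600 + 33 × 60 + 5) = 1985.
Frame index = 1985 × 30 + 4 = 59554.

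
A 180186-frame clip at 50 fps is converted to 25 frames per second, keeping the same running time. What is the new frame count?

Frames at target rate = 180186 × (25) / (50) = 90093.

90093 frames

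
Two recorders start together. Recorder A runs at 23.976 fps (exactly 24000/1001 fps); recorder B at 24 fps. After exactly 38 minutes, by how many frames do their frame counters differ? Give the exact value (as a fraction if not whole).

54720/1001 frames

38 min = 2280 s.
A emits 24000/1001 × 2280 = 54720000/1001 frames; B emits 24 × 2280 = 54720.
Difference = 54720/1001 frames (≈ 54.6653); B is ahead of A.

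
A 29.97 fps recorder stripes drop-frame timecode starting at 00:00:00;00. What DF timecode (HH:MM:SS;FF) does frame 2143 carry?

00:01:11;15

Ten DF minutes hold 17982 frames, so frame 2143 lies in block 0 (frames 0–17981) with 2143 frames into that block.
The block's first minute is 1800 frames and the rest 1798 each; 2143 frames reaches minute 1, so 0 × 18 + 1 × 2 = 2 labels have been skipped so far.
Adding those back, label number 2143 + 2 = 2145 at 30 labels/s is 71 s + 15 f = 0 h 1 min 11 s frame 15, i.e. 00:01:11;15.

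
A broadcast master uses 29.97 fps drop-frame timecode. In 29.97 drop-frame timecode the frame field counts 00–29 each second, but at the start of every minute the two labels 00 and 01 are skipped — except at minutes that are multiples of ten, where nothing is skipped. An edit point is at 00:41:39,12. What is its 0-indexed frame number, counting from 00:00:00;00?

74908

Complete 10-minute blocks: 4, each 17982 frames → 71928.
Remaining 1 whole minute in the current block: 1800 + 0 × 1798 = 1800 frames.
Within the current minute: 39 × 30 + 12 − 2 = 1180 (labels ;00/;01 skipped at this minute). Total = 71928 + 1800 + 1180 = 74908.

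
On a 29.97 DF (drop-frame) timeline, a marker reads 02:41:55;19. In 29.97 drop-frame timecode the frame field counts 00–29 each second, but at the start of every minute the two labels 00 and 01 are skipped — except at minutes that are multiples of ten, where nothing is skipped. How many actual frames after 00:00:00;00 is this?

291179

Complete 10-minute blocks: 16, each 17982 frames → 287712.
Remaining 1 whole minute in the current block: 1800 + 0 × 1798 = 1800 frames.
Within the current minute: 55 × 30 + 19 − 2 = 1667 (labels ;00/;01 skipped at this minute). Total = 287712 + 1800 + 1667 = 291179.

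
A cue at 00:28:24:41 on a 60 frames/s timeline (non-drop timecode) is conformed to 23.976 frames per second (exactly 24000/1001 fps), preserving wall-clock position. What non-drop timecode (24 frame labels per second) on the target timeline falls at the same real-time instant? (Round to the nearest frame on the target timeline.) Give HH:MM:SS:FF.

00:28:23:00

Source frame index: (0×3600 + 28×60 + 24) × 60 + 41 = 102281.
Real time: 102281 / (60) = 102281/60 s.
Target frame: (102281/60) × (24000/1001) = 40912400/1001 ≈ 40871.528 → 40872.
At 24 labels/s: frame 40872 → 00:28:23:00.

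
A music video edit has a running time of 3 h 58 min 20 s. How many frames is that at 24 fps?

343200 frames

3 h 58 min 20 s = 14300 s.
Frames = 14300 × 24 = 343200.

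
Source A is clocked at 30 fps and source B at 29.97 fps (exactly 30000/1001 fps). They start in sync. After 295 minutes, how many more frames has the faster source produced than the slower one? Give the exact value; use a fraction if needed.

295 min = 17700 s.
A emits 30 × 17700 = 531000 frames; B emits 30000/1001 × 17700 = 531000000/1001.
Difference = 531000/1001 frames (≈ 530.4695); B is behind A.

531000/1001 frames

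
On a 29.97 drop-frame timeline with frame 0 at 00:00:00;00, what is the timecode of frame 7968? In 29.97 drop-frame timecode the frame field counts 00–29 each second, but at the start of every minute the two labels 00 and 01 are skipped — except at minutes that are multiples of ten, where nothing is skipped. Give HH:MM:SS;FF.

Ten DF minutes hold 17982 frames, so frame 7968 lies in block 0 (frames 0–17981) with 7968 frames into that block.
The block's first minute is 1800 frames and the rest 1798 each; 7968 frames reaches minute 4, so 0 × 18 + 4 × 2 = 8 labels have been skipped so far.
Adding those back, label number 7968 + 8 = 7976 at 30 labels/s is 265 s + 26 f = 0 h 4 min 25 s frame 26, i.e. 00:04:25;26.

00:04:25;26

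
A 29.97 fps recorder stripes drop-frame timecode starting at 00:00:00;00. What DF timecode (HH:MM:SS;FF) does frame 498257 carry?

04:37:05;07

Ten DF minutes hold 17982 frames, so frame 498257 lies in block 27 (frames 485514–503495) with 12743 frames into that block.
The block's first minute is 1800 frames and the rest 1798 each; 12743 frames reaches minute 7, so 27 × 18 + 7 × 2 = 500 labels have been skipped so far.
Adding those back, label number 498257 + 500 = 498757 at 30 labels/s is 16625 s + 7 f = 4 h 37 min 5 s frame 7, i.e. 04:37:05;07.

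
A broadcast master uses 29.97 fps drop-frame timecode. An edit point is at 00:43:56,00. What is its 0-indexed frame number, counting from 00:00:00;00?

Complete 10-minute blocks: 4, each 17982 frames → 71928.
Remaining 3 whole minutes in the current block: 1800 + 2 × 1798 = 5396 frames.
Within the current minute: 56 × 30 + 0 − 2 = 1678 (labels ;00/;01 skipped at this minute). Total = 71928 + 5396 + 1678 = 79002.

79002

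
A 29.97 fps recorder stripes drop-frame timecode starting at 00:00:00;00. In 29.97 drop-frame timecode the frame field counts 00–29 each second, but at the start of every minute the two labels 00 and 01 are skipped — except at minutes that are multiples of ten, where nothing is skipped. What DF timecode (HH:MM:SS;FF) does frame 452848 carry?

Ten DF minutes hold 17982 frames, so frame 452848 lies in block 25 (frames 449550–467531) with 3298 frames into that block.
The block's first minute is 1800 frames and the rest 1798 each; 3298 frames reaches minute 1, so 25 × 18 + 1 × 2 = 452 labels have been skipped so far.
Adding those back, label number 452848 + 452 = 453300 at 30 labels/s is 15110 s + 0 f = 4 h 11 min 50 s frame 0, i.e. 04:11:50;00.

04:11:50;00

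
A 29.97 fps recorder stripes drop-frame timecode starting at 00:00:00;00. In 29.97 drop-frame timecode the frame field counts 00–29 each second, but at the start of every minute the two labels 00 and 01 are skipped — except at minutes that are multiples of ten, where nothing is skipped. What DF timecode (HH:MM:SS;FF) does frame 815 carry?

Each 10-minute DF block holds 10 × 60 × 30 − 9 × 2 = 17982 frames. 815 ÷ 17982 → 0 full blocks, remainder 815.
Within the partial block the first minute is 1800 frames and each further minute 1798, so 0 further minute boundaries passed. Total skipped labels = 18 × 0 + 2 × 0 = 0.
Non-drop label index = 815 + 0 = 815; at 30 labels/s that is 00:00:27:05, i.e. DF 00:00:27;05.

00:00:27;05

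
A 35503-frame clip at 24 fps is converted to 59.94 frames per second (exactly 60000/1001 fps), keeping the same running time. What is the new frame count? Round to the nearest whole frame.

Frames at target rate = 35503 × (60000/1001) / (24) = 6827500/77 ≈ 88668.831.
Nearest whole frame: 88669.

88669 frames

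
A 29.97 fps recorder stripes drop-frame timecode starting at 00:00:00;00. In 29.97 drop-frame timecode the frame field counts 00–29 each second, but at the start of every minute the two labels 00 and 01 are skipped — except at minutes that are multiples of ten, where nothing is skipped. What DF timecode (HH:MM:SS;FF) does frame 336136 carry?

03:06:55;22

Ten DF minutes hold 17982 frames, so frame 336136 lies in block 18 (frames 323676–341657) with 12460 frames into that block.
The block's first minute is 1800 frames and the rest 1798 each; 12460 frames reaches minute 6, so 18 × 18 + 6 × 2 = 336 labels have been skipped so far.
Adding those back, label number 336136 + 336 = 336472 at 30 labels/s is 11215 s + 22 f = 3 h 6 min 55 s frame 22, i.e. 03:06:55;22.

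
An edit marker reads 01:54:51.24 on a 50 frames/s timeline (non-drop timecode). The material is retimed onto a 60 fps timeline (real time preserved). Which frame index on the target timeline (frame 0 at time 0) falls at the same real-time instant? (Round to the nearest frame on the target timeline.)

frame 413489

Source frame index: (1×3600 + 54×60 + 51) × 50 + 24 = 344574.
Real time: 344574 / (50) = 172287/25 s.
Target frame: (172287/25) × (60) = 2067444/5 ≈ 413488.800 → 413489.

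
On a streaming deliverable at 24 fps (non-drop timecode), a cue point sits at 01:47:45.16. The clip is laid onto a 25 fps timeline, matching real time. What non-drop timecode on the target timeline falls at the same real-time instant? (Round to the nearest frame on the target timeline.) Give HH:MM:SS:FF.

Source frame index: (1×3600 + 47×60 + 45) × 24 + 16 = 155176.
Real time: 155176 / (24) = 19397/3 s.
Target frame: (19397/3) × (25) = 484925/3 ≈ 161641.667 → 161642.
At 25 labels/s: frame 161642 → 01:47:45:17.

01:47:45:17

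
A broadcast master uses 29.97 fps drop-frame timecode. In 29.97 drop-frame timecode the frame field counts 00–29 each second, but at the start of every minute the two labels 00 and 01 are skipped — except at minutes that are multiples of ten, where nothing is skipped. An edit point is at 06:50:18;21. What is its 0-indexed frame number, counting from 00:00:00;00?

Complete 10-minute blocks: 41, each 17982 frames → 737262.
Remaining 0 whole minutes in the current block: 0 frames.
Within the current minute: 18 × 30 + 21 = 561. Total = 737262 + 0 + 561 = 737823.

737823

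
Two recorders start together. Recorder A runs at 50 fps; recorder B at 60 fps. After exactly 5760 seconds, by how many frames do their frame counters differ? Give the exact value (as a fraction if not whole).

57600 frames

A emits 50 × 5760 = 288000 frames; B emits 60 × 5760 = 345600.
Difference = 57600 frames; B is ahead of A.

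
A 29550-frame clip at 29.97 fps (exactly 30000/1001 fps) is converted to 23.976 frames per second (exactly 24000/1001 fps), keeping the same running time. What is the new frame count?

Target frames = source frames × (target rate / source rate) = 29550 × (24000/1001)/(30000/1001) = 29550 × 4/5 = 23640.

23640 frames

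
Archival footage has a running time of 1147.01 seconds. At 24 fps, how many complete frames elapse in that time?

Frames = 1147.01 × 24 = 688206/25 ≈ 27528.2400.
Complete frames: 27528.

27528 frames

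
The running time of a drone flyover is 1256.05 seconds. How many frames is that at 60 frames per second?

Frames = 1256.05 × 60 = 75363.

75363 frames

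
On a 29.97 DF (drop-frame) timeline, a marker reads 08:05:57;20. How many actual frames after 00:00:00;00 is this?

873856

Complete 10-minute blocks: 48, each 17982 frames → 863136.
Remaining 5 whole minutes in the current block: 1800 + 4 × 1798 = 8992 frames.
Within the current minute: 57 × 30 + 20 − 2 = 1728 (labels ;00/;01 skipped at this minute). Total = 863136 + 8992 + 1728 = 873856.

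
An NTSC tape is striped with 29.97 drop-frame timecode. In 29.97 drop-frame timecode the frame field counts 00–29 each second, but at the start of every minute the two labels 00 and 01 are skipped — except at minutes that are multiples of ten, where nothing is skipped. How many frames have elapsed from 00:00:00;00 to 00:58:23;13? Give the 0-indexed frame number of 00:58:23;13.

104997

Complete 10-minute blocks: 5, each 17982 frames → 89910.
Remaining 8 whole minutes in the current block: 1800 + 7 × 1798 = 14386 frames.
Within the current minute: 23 × 30 + 13 − 2 = 701 (labels ;00/;01 skipped at this minute). Total = 89910 + 14386 + 701 = 104997.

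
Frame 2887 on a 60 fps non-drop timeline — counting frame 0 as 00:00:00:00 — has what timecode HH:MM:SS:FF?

00:00:48:07

2887 ÷ 60 = 48 full seconds, remainder 7 frames.
48 s = 0 h 0 min 48 s.
Timecode: 00:00:48:07.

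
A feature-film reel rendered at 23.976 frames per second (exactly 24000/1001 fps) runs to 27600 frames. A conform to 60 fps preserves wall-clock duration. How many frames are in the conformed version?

69069 frames

Target frames = source frames × (target rate / source rate) = 27600 × (60)/(24000/1001) = 27600 × 1001/400 = 69069.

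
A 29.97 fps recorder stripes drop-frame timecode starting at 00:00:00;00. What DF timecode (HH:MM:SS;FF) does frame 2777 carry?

00:01:32;19

Each 10-minute DF block holds 10 × 60 × 30 − 9 × 2 = 17982 frames. 2777 ÷ 17982 → 0 full blocks, remainder 2777.
Within the partial block the first minute is 1800 frames and each further minute 1798, so 1 further minute boundary passed. Total skipped labels = 18 × 0 + 2 × 1 = 2.
Non-drop label index = 2777 + 2 = 2779; at 30 labels/s that is 00:01:32:19, i.e. DF 00:01:32;19.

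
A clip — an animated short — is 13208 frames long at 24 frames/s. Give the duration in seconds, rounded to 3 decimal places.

550.333 seconds

Running time = 13208 × 1/24 = 1651/3 s ≈ 550.333 s.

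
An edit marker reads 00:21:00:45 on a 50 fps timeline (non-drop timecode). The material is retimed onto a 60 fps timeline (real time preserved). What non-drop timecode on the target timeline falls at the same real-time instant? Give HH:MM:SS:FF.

00:21:00:54

Source frame index: (0×3600 + 21×60 + 0) × 50 + 45 = 63045.
Real time: 63045 / (50) = 12609/10 s.
Target frame: (12609/10) × (60) = 75654.
At 60 labels/s: frame 75654 → 00:21:00:54.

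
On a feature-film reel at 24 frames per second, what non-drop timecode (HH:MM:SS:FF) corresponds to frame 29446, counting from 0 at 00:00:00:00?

29446 ÷ 24 = 1226 full seconds, remainder 22 frames.
1226 s = 0 h 20 min 26 s.
Timecode: 00:20:26:22.

00:20:26:22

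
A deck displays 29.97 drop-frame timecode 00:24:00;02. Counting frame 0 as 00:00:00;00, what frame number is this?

43158

Complete 10-minute blocks: 2, each 17982 frames → 35964.
Remaining 4 whole minutes in the current block: 1800 + 3 × 1798 = 7194 frames.
Within the current minute: 0 × 30 + 2 − 2 = 0 (labels ;00/;01 skipped at this minute). Total = 35964 + 7194 + 0 = 43158.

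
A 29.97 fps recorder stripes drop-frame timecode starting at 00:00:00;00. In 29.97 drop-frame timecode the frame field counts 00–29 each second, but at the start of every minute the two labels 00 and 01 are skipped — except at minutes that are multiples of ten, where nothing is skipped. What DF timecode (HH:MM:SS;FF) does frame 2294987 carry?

21:16:16;05

Ten DF minutes hold 17982 frames, so frame 2294987 lies in block 127 (frames 2283714–2301695) with 11273 frames into that block.
The block's first minute is 1800 frames and the rest 1798 each; 11273 frames reaches minute 6, so 127 × 18 + 6 × 2 = 2298 labels have been skipped so far.
Adding those back, label number 2294987 + 2298 = 2297285 at 30 labels/s is 76576 s + 5 f = 21 h 16 min 16 s frame 5, i.e. 21:16:16;05.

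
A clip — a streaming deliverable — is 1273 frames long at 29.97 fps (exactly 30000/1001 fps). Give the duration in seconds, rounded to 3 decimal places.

42.476 seconds

Running time = 1273 × 1001/30000 = 1274273/30000 s ≈ 42.476 s.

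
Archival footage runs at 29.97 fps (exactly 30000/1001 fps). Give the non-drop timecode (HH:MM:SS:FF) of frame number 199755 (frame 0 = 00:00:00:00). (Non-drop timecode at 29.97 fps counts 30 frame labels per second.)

199755 ÷ 30 = 6658 full seconds, remainder 15 frames.
6658 s = 1 h 50 min 58 s.
Timecode: 01:50:58:15.

01:50:58:15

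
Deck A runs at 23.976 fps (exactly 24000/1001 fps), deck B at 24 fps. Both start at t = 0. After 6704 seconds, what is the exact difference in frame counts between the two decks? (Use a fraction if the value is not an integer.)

A emits 24000/1001 × 6704 = 160896000/1001 frames; B emits 24 × 6704 = 160896.
Difference = 160896/1001 frames (≈ 160.7353); B is ahead of A.

160896/1001 frames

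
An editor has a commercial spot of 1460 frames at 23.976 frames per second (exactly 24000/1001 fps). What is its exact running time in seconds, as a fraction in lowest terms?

Running time = 1460 ÷ (24000/1001) = 1460 × 1001/24000 = 73073/1200 s.

73073/1200 seconds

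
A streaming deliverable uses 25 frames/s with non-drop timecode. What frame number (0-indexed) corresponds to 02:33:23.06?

230081

Total seconds to the label: (2 × 3600 + 33 × 60 + 23) = 9203.
Frame index = 9203 × 25 + 6 = 230081.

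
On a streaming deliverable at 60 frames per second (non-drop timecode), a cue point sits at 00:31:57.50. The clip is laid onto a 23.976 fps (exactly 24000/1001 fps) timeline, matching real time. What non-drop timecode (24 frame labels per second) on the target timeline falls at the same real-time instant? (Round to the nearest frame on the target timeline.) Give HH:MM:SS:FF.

00:31:55:22

Source frame index: (0×3600 + 31×60 + 57) × 60 + 50 = 115070.
Real time: 115070 / (60) = 11507/6 s.
Target frame: (11507/6) × (24000/1001) = 46028000/1001 ≈ 45982.018 → 45982.
At 24 labels/s: frame 45982 → 00:31:55:22.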